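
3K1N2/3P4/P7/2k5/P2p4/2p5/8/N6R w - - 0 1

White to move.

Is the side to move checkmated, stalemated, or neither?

neither

White to move; white king on d8.
In check: no.
Legal moves for White include: Nh7, Ng6, Ne6+, Ke8, Kc8, Ke7, Kc7, Rh8, Rh7, Rh6, Rh5+, Rh4, Rh3, Rh2, Rg1, Rf1, Re1, Rd1, ... (list truncated; more exist).
White has legal moves and is not in check → neither.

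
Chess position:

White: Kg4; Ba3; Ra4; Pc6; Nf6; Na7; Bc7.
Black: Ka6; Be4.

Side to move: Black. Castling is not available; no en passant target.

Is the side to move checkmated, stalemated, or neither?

checkmate

Black to move; black king on a6.
In check: yes, from the white rook on a4.
King squares — a5: attacked by Ra4; b5: attacked by Na7; b6: attacked by Bc7; a7: attacked by Ra4; b7: attacked by Pc6.
Legal moves for Black: none.
In check with no legal moves → checkmate.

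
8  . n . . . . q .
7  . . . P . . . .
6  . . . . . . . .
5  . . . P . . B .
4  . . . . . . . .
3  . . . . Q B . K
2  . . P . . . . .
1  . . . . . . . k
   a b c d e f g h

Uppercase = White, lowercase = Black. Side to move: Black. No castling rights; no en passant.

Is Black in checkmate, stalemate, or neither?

checkmate

Black to move; black king on h1.
In check: yes, from the white bishop on f3.
King squares — g1: attacked by Qe3; g2: attacked by Bf3; h2: attacked by Kh3.
Legal moves for Black: none.
In check with no legal moves → checkmate.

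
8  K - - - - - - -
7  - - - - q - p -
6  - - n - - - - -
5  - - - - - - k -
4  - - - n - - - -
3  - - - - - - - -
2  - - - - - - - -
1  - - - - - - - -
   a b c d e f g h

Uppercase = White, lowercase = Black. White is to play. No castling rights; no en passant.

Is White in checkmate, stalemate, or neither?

White to move; white king on a8.
In check: no.
King squares — a7: attacked by Nc6; b7: attacked by Qe7; b8: attacked by Nc6.
Legal moves for White: none.
Not in check and no legal moves → stalemate.

stalemate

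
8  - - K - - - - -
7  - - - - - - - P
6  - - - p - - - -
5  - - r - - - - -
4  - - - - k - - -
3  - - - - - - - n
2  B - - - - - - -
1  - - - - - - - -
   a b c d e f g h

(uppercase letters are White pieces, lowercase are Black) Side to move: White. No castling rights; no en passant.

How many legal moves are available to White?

White to move; king on c8.
In check: yes, from the black rook on c5.
Legal moves: Kd8, Kb8, Kd7, Kb7.
Count: 4.

4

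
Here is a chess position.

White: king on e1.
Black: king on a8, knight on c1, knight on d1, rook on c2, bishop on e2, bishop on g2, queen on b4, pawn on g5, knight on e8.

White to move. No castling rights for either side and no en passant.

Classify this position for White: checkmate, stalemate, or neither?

checkmate

White to move; white king on e1.
In check: yes, from the black queen on b4.
King squares — d1: attacked by Be2; f1: attacked by Be2; d2: attacked by Rc2; e2: attacked by Nc1; f2: attacked by Nd1.
Legal moves for White: none.
In check with no legal moves → checkmate.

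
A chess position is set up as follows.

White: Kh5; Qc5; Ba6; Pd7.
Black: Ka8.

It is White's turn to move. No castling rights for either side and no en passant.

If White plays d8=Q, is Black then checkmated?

After d8=Q: black king on a8; in check: yes, from the white queen on d8.
King squares — a7: attacked by Qc5; b7: attacked by Ba6; b8: attacked by Qd8.
Black has no legal moves → checkmate.

yes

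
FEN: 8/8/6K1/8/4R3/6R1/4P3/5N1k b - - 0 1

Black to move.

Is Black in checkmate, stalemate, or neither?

Black to move; black king on h1.
In check: no.
King squares — g1: attacked by Rg3; g2: attacked by Rg3; h2: attacked by Nf1.
Legal moves for Black: none.
Not in check and no legal moves → stalemate.

stalemate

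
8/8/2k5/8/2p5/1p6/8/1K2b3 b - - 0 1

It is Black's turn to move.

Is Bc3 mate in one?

After Bc3: white king on b1; in check: no.
White is not in check, so this cannot be checkmate.

no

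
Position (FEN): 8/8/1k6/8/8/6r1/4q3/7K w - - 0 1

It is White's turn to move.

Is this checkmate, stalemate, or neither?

stalemate

White to move; white king on h1.
In check: no.
King squares — g1: attacked by Rg3; g2: attacked by Qe2; h2: attacked by Qe2.
Legal moves for White: none.
Not in check and no legal moves → stalemate.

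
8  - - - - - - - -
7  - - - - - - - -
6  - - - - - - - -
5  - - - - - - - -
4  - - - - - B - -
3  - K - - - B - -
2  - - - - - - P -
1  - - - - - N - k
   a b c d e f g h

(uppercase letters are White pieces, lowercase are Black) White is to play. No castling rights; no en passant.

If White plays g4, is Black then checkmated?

no

After g4: black king on h1; in check: yes, from the white bishop on f3.
Black has 1 legal reply: Kg1.
In check but a legal move exists → not checkmate.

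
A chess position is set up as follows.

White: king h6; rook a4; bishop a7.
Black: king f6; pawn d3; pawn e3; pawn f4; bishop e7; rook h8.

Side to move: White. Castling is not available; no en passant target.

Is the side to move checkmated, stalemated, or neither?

checkmate

White to move; white king on h6.
In check: yes, from the black rook on h8.
King squares — g5: attacked by Kf6; h5: attacked by Rh8; g6: attacked by Kf6; g7: attacked by Kf6; h7: attacked by Rh8.
Legal moves for White: none.
In check with no legal moves → checkmate.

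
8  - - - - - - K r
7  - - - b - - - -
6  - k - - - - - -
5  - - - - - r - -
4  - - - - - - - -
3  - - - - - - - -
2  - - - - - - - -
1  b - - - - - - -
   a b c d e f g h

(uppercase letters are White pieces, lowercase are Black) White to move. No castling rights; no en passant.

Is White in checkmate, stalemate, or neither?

checkmate

White to move; white king on g8.
In check: yes, from the black rook on h8.
King squares — f7: attacked by Rf5; g7: attacked by Ba1; h7: attacked by Rh8; f8: attacked by Rf5; h8: attacked by Ba1.
Legal moves for White: none.
In check with no legal moves → checkmate.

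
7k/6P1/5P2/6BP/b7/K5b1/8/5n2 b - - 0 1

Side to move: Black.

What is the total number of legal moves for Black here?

Black to move; king on h8.
In check: yes, from the white pawn on g7.
Legal moves: Kg8, Kh7.
Count: 2.

2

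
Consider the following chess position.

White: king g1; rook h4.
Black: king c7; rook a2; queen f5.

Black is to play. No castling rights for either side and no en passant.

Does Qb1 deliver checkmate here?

yes

After Qb1: white king on g1; in check: yes, from the black queen on b1.
King squares — f1: attacked by Qb1; h1: attacked by Qb1; f2: attacked by Ra2; g2: attacked by Ra2; h2: attacked by Ra2.
White has no legal moves → checkmate.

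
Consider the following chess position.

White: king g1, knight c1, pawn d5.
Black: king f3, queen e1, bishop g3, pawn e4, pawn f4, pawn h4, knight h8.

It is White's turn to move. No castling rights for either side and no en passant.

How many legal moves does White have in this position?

White to move; king on g1.
In check: yes, from the black queen on e1.
Legal moves: none.
Count: 0.

0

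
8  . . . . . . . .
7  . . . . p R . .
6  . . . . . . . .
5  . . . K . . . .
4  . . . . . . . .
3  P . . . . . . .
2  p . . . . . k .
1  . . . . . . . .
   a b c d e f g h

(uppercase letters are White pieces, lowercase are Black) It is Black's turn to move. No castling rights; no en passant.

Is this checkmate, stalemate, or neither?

neither

Black to move; black king on g2.
In check: no.
Legal moves for Black: Kh3, Kg3, Kh2, Kh1, Kg1, e6+, a1=Q, a1=R, a1=B, a1=N, e5.
Black has 11 legal moves and is not in check → neither.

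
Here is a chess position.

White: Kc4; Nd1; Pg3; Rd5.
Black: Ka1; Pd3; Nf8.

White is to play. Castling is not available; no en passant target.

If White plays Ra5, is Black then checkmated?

no

After Ra5: black king on a1; in check: yes, from the white rook on a5.
Black has 1 legal reply: Kb1.
In check but a legal move exists → not checkmate.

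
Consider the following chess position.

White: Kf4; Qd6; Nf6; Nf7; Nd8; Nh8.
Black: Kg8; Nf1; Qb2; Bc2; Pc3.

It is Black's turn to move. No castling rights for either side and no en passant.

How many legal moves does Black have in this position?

Black to move; king on g8.
In check: yes, from the white knight on f6.
Legal moves: Kg7.
Count: 1.

1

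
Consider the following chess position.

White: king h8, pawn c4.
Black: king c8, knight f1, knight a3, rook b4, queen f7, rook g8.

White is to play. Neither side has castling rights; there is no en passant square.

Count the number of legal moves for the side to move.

White to move; king on h8.
In check: yes, from the black rook on g8.
Legal moves: none.
Count: 0.

0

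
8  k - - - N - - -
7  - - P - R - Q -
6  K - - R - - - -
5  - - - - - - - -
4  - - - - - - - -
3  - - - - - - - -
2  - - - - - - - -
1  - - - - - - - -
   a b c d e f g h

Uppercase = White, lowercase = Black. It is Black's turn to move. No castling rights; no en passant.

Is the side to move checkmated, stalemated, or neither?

Black to move; black king on a8.
In check: no.
King squares — a7: attacked by Ka6; b7: attacked by Ka6; b8: attacked by Pc7.
Legal moves for Black: none.
Not in check and no legal moves → stalemate.

stalemate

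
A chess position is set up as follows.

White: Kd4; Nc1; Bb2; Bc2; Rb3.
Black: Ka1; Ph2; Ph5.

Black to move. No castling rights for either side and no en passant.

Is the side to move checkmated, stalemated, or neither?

Black to move; black king on a1.
In check: yes, from the white bishop on b2.
King squares — b1: attacked by Bc2; a2: attacked by Nc1; b2: attacked by Rb3.
Legal moves for Black: none.
In check with no legal moves → checkmate.

checkmate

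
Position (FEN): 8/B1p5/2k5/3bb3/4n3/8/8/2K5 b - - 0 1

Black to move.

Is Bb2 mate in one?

no

After Bb2: white king on c1; in check: yes, from the black bishop on b2.
White has 4 legal replies: Kc2, Kxb2, Kd1, Kb1.
In check but a legal move exists → not checkmate.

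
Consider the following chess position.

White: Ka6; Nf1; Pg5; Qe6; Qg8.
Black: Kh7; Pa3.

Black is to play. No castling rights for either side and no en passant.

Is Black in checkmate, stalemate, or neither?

checkmate

Black to move; black king on h7.
In check: yes, from the white queen on g8.
King squares — g6: attacked by Qe6; h6: attacked by Pg5; g7: attacked by Qg8; g8: attacked by Qe6; h8: attacked by Qg8.
Legal moves for Black: none.
In check with no legal moves → checkmate.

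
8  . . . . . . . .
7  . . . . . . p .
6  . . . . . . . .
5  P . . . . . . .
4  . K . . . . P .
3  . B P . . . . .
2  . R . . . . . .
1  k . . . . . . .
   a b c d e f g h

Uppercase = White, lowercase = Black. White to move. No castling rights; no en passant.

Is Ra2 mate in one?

no

After Ra2: black king on a1; in check: yes, from the white rook on a2.
Black has 1 legal reply: Kb1.
In check but a legal move exists → not checkmate.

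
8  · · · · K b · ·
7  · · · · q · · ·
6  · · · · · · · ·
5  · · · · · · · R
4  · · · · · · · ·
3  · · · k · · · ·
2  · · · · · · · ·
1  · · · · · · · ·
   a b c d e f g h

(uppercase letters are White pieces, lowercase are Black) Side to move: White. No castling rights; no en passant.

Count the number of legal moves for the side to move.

0

White to move; king on e8.
In check: yes, from the black queen on e7.
Legal moves: none.
Count: 0.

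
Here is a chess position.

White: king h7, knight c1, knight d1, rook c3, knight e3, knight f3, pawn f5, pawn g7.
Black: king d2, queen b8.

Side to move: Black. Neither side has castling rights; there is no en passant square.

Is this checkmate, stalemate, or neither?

Black to move; black king on d2.
In check: yes, from the white knight on f3.
King squares — c1: attacked by Rc3; d1: attacked by Ne3; e1: attacked by Nf3; c2: attacked by Rc3; e2: attacked by Nc1; c3: attacked by Nd1; d3: attacked by Nc1; e3: attacked by Nd1.
Legal moves for Black: none.
In check with no legal moves → checkmate.

checkmate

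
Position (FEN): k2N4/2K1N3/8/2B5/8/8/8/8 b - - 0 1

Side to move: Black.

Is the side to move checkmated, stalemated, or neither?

stalemate

Black to move; black king on a8.
In check: no.
King squares — a7: attacked by Bc5; b7: attacked by Kc7; b8: attacked by Kc7.
Legal moves for Black: none.
Not in check and no legal moves → stalemate.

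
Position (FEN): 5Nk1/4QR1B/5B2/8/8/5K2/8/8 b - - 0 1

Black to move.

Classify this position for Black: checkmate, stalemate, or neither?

Black to move; black king on g8.
In check: yes, from the white bishop on h7.
King squares — f7: attacked by Qe7; g7: attacked by Bf6; h7: attacked by Rf7; f8: attacked by Qe7; h8: attacked by Bf6.
Legal moves for Black: none.
In check with no legal moves → checkmate.

checkmate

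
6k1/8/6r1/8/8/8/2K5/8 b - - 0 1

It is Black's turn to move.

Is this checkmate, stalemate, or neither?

Black to move; black king on g8.
In check: no.
Legal moves for Black: Kh8, Kf8, Kh7, Kg7, Kf7, Rg7, Rh6, Rf6, Re6, Rd6, Rc6+, Rb6, Ra6, Rg5, Rg4, Rg3, Rg2+, Rg1.
Black has 18 legal moves and is not in check → neither.

neither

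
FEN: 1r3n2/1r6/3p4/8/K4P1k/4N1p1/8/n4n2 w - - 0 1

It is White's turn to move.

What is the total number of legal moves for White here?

11

White to move; king on a4.
In check: no.
Legal moves: Ka5, Ka3, Nf5+, Nd5, Ng4, Nc4, Ng2+, Nc2, Nxf1, Nd1, f5.
Count: 11.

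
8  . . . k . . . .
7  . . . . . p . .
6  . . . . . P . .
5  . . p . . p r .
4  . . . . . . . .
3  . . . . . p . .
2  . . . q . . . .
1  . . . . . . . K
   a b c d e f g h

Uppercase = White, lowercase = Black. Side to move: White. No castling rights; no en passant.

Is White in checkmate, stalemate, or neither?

stalemate

White to move; white king on h1.
In check: no.
King squares — g1: attacked by Rg5; g2: attacked by Qd2; h2: attacked by Qd2.
Legal moves for White: none.
Not in check and no legal moves → stalemate.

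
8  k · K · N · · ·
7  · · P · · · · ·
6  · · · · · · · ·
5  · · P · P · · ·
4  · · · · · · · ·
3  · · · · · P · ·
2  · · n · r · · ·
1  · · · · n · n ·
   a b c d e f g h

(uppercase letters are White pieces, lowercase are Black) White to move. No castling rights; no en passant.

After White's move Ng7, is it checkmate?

After Ng7: black king on a8; in check: no.
Black is not in check, so this cannot be checkmate.

no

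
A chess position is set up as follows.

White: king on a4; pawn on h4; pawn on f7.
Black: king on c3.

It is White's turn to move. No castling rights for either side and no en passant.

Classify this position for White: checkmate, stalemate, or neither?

White to move; white king on a4.
In check: no.
Legal moves for White: Kb5, Ka5, Ka3, f8=Q, f8=R, f8=B, f8=N, h5.
White has 8 legal moves and is not in check → neither.

neither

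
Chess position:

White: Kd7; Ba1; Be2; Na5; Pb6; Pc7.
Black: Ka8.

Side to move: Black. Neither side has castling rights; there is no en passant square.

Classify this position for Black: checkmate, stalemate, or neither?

Black to move; black king on a8.
In check: no.
King squares — a7: attacked by Pb6; b7: attacked by Na5; b8: attacked by Pc7.
Legal moves for Black: none.
Not in check and no legal moves → stalemate.

stalemate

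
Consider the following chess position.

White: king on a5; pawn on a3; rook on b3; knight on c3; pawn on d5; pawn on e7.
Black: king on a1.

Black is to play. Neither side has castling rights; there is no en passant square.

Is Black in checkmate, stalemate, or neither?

Black to move; black king on a1.
In check: no.
King squares — b1: attacked by Rb3; a2: attacked by Nc3; b2: attacked by Rb3.
Legal moves for Black: none.
Not in check and no legal moves → stalemate.

stalemate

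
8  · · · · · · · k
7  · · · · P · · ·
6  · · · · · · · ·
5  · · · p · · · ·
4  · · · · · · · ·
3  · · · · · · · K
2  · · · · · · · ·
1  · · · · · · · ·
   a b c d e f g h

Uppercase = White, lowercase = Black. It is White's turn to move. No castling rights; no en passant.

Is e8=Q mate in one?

no

After e8=Q: black king on h8; in check: yes, from the white queen on e8.
Black has 2 legal replies: Kh7, Kg7.
In check but a legal move exists → not checkmate.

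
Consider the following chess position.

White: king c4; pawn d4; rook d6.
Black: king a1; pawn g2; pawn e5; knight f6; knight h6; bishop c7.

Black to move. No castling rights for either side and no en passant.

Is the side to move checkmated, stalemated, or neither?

neither

Black to move; black king on a1.
In check: no.
Legal moves for Black include: Bd8, Bb8, Bxd6, Bb6, Ba5, Nhg8, Nf7, Nf5, Nhg4, Nfg8, Ne8, Nh7, Nd7, Nh5, Nd5, Nfg4, Ne4, Kb2, ... (list truncated; more exist).
Black has legal moves and is not in check → neither.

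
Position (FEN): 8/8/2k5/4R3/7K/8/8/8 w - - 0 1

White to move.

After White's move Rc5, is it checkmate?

no

After Rc5: black king on c6; in check: yes, from the white rook on c5.
Black has 5 legal replies: Kd7, Kb7, Kd6, Kb6, Kxc5.
In check but a legal move exists → not checkmate.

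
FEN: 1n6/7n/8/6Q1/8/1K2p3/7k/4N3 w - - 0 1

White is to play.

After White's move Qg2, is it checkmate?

yes

After Qg2: black king on h2; in check: yes, from the white queen on g2.
King squares — g1: attacked by Qg2; h1: attacked by Qg2; g2: attacked by Ne1; g3: attacked by Qg2; h3: attacked by Qg2.
Black has no legal moves → checkmate.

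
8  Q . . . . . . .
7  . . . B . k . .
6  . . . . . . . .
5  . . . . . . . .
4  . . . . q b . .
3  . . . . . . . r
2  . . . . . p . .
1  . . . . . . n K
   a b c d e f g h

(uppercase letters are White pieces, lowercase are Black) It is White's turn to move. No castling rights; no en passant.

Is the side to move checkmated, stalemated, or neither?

checkmate

White to move; white king on h1.
In check: yes, from the black rook on h3 and the black queen on e4.
King squares — g1: attacked by Pf2; g2: attacked by Qe4; h2: attacked by Rh3.
Legal moves for White: none.
In check with no legal moves → checkmate.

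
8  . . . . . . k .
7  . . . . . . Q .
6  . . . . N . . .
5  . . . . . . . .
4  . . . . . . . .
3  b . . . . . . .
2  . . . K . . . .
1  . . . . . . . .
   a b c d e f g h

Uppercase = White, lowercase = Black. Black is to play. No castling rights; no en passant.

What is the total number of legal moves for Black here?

Black to move; king on g8.
In check: yes, from the white queen on g7.
Legal moves: none.
Count: 0.

0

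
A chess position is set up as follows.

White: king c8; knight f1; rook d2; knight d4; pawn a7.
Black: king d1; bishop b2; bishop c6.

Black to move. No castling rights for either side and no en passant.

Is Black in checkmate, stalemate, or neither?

neither

Black to move; black king on d1.
In check: yes, from the white rook on d2.
Legal moves for Black: Ke1, Kc1.
Black is in check but has 2 legal moves → neither.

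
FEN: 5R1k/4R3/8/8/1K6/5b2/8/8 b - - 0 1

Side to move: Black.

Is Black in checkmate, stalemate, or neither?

checkmate

Black to move; black king on h8.
In check: yes, from the white rook on f8.
King squares — g7: attacked by Re7; h7: attacked by Re7; g8: attacked by Rf8.
Legal moves for Black: none.
In check with no legal moves → checkmate.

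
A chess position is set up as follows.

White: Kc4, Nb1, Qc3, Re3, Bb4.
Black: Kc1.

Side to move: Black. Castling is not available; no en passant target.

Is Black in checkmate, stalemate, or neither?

neither

Black to move; black king on c1.
In check: yes, from the white queen on c3.
Legal moves for Black: Kd1, Kxb1.
Black is in check but has 2 legal moves → neither.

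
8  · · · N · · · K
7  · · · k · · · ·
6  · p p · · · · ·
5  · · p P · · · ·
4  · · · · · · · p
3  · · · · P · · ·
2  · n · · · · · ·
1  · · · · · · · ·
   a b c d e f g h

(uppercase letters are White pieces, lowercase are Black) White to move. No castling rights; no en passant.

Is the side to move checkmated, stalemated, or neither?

neither

White to move; white king on h8.
In check: no.
Legal moves for White: Kg8, Kh7, Kg7, Nf7, Nb7, Ne6, Nxc6, dxc6+, d6, e4.
White has 10 legal moves and is not in check → neither.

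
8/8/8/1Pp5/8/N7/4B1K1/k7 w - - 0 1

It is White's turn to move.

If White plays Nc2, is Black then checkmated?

After Nc2: black king on a1; in check: yes, from the white knight on c2.
Black has 3 legal replies: Kb2, Ka2, Kb1.
In check but a legal move exists → not checkmate.

no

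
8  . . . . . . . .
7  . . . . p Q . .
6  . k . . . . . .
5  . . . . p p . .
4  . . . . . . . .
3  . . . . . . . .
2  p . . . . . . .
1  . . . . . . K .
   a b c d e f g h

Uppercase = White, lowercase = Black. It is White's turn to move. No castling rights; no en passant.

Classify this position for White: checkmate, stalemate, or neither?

neither

White to move; white king on g1.
In check: no.
Legal moves for White include: Qg8, Qf8, Qe8, Qh7, Qg7, Qxe7, Qg6+, Qf6+, Qe6+, Qh5, Qxf5, Qd5, Qc4, Qb3+, Qxa2, Kh2, Kg2, Kf2, ... (list truncated; more exist).
White has legal moves and is not in check → neither.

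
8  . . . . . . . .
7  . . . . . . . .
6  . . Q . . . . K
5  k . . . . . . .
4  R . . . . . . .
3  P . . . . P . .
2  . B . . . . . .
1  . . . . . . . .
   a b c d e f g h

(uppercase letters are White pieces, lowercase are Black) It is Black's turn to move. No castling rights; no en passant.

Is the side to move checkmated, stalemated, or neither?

Black to move; black king on a5.
In check: yes, from the white rook on a4.
King squares — a4: attacked by Qc6; b4: attacked by Pa3; b5: attacked by Qc6; a6: attacked by Ra4; b6: attacked by Qc6.
Legal moves for Black: none.
In check with no legal moves → checkmate.

checkmate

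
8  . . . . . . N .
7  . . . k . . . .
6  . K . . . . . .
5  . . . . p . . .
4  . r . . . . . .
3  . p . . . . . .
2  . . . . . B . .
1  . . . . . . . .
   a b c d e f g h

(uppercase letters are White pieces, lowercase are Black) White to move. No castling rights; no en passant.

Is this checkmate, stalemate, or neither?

neither

White to move; white king on b6.
In check: yes, from the black rook on b4.
King squares — a5: available; b5: attacked by Rb4; c5: available; a6: available; c6: attacked by Kd7; a7: available; b7: attacked by Rb4; c7: attacked by Kd7.
Legal moves for White: Ka7, Ka6, Kc5, Ka5.
White is in check but has 4 legal moves → neither.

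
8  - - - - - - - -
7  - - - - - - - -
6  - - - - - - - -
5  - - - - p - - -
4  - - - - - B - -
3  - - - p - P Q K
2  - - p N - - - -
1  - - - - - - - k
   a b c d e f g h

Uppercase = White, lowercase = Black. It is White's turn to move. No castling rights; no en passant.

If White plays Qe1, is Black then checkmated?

yes

After Qe1: black king on h1; in check: yes, from the white queen on e1.
King squares — g1: attacked by Qe1; g2: attacked by Kh3; h2: attacked by Kh3.
Black has no legal moves → checkmate.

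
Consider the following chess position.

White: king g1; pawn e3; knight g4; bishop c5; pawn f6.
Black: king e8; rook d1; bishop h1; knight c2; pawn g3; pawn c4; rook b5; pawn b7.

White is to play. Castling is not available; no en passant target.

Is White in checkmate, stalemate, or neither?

White to move; white king on g1.
In check: yes, from the black rook on d1.
King squares — f1: attacked by Rd1; h1: attacked by Rd1; f2: attacked by Pg3; g2: attacked by Bh1; h2: attacked by Pg3.
Legal moves for White: none.
In check with no legal moves → checkmate.

checkmate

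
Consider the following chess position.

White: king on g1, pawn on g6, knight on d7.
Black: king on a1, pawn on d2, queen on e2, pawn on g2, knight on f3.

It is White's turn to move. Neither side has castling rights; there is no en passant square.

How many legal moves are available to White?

0

White to move; king on g1.
In check: yes, from the black knight on f3.
Legal moves: none.
Count: 0.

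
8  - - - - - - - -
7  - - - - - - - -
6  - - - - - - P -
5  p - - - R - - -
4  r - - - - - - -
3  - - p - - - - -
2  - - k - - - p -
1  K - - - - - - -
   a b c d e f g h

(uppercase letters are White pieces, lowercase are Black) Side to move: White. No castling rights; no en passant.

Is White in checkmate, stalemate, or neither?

checkmate

White to move; white king on a1.
In check: yes, from the black rook on a4.
King squares — b1: attacked by Kc2; a2: attacked by Ra4; b2: attacked by Kc2.
Legal moves for White: none.
In check with no legal moves → checkmate.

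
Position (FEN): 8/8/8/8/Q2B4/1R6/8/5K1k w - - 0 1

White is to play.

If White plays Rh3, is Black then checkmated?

After Rh3: black king on h1; in check: yes, from the white rook on h3.
King squares — g1: attacked by Kf1; g2: attacked by Kf1; h2: attacked by Rh3.
Black has no legal moves → checkmate.

yes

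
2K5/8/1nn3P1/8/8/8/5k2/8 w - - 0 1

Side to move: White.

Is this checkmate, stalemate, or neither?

White to move; white king on c8.
In check: yes, from the black knight on b6.
Legal moves for White: Kc7, Kb7.
White is in check but has 2 legal moves → neither.

neither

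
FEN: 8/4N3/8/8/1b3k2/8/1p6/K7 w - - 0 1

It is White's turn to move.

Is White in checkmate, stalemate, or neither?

White to move; white king on a1.
In check: yes, from the black pawn on b2.
King squares — b1: available; a2: available; b2: available.
Legal moves for White: Kxb2, Ka2, Kb1.
White is in check but has 3 legal moves → neither.

neither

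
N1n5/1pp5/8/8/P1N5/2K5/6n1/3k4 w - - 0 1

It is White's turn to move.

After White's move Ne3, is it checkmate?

no

After Ne3: black king on d1; in check: yes, from the white knight on e3.
Black has 4 legal replies: Ke2, Ke1, Kc1, Nxe3.
In check but a legal move exists → not checkmate.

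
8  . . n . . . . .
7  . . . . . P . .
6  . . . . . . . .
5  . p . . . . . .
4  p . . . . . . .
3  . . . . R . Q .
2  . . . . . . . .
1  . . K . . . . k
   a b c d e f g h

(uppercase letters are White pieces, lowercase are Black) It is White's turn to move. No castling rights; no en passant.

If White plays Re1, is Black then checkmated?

yes

After Re1: black king on h1; in check: yes, from the white rook on e1.
King squares — g1: attacked by Re1; g2: attacked by Qg3; h2: attacked by Qg3.
Black has no legal moves → checkmate.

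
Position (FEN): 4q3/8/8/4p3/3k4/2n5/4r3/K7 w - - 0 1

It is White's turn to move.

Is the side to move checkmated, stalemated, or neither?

stalemate

White to move; white king on a1.
In check: no.
King squares — b1: attacked by Nc3; a2: attacked by Re2; b2: attacked by Re2.
Legal moves for White: none.
Not in check and no legal moves → stalemate.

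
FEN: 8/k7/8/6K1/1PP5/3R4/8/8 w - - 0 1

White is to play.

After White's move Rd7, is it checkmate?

no

After Rd7: black king on a7; in check: yes, from the white rook on d7.
Black has 4 legal replies: Kb8, Ka8, Kb6, Ka6.
In check but a legal move exists → not checkmate.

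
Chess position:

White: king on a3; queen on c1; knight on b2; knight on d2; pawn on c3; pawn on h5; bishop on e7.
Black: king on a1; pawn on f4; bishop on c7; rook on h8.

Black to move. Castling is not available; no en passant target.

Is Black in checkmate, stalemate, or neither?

checkmate

Black to move; black king on a1.
In check: yes, from the white queen on c1.
King squares — b1: attacked by Qc1; a2: attacked by Ka3; b2: attacked by Qc1.
Legal moves for Black: none.
In check with no legal moves → checkmate.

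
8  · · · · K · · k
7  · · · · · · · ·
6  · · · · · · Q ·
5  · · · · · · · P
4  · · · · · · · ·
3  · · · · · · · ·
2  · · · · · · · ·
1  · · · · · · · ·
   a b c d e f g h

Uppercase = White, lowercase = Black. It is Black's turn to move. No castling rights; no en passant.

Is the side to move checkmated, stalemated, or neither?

Black to move; black king on h8.
In check: no.
King squares — g7: attacked by Qg6; h7: attacked by Qg6; g8: attacked by Qg6.
Legal moves for Black: none.
Not in check and no legal moves → stalemate.

stalemate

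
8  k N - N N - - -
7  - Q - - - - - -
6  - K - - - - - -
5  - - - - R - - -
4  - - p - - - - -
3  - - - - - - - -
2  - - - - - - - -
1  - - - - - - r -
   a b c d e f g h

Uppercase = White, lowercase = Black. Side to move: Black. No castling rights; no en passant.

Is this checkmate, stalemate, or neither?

Black to move; black king on a8.
In check: yes, from the white queen on b7.
King squares — a7: attacked by Kb6; b7: attacked by Kb6; b8: attacked by Qb7.
Legal moves for Black: none.
In check with no legal moves → checkmate.

checkmate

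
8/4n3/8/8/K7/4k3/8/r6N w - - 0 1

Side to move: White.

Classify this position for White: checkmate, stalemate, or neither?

neither

White to move; white king on a4.
In check: yes, from the black rook on a1.
Legal moves for White: Kb5, Kb4, Kb3.
White is in check but has 3 legal moves → neither.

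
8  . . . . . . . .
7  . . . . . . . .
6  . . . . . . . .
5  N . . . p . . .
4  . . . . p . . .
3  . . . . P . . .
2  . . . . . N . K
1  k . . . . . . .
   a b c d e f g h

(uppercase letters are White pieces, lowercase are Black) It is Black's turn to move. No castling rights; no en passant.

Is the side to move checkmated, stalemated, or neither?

Black to move; black king on a1.
In check: no.
Legal moves for Black: Kb2, Ka2, Kb1.
Black has 3 legal moves and is not in check → neither.

neither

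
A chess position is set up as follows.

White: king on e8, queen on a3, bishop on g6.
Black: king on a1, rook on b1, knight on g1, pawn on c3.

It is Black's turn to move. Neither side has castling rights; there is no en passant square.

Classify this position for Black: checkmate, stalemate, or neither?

checkmate

Black to move; black king on a1.
In check: yes, from the white queen on a3.
King squares — b1: own rook; a2: attacked by Qa3; b2: attacked by Qa3.
Legal moves for Black: none.
In check with no legal moves → checkmate.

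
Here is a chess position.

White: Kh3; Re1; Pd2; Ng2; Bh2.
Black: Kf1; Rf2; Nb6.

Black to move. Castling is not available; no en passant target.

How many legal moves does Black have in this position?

Black to move; king on f1.
In check: yes, from the white rook on e1.
Legal moves: none.
Count: 0.

0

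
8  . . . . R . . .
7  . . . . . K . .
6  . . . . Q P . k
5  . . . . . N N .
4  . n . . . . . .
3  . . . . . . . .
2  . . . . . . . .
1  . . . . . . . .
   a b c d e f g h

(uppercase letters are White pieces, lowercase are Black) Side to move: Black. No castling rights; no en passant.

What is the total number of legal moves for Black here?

Black to move; king on h6.
In check: yes, from the white knight on f5.
Legal moves: Kh5, Kxg5.
Count: 2.

2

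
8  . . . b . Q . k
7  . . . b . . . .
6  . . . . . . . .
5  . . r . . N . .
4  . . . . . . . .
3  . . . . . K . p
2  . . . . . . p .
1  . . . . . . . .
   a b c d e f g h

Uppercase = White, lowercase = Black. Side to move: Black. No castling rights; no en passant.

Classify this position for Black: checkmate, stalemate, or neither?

Black to move; black king on h8.
In check: yes, from the white queen on f8.
King squares — g7: attacked by Nf5; h7: available; g8: attacked by Qf8.
Legal moves for Black: Kh7.
Black is in check but has 1 legal move → neither.

neither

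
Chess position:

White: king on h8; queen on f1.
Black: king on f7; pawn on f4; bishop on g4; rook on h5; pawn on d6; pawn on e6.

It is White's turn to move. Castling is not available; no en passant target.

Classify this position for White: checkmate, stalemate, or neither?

White to move; white king on h8.
In check: yes, from the black rook on h5.
King squares — g7: attacked by Kf7; h7: attacked by Rh5; g8: attacked by Kf7.
Legal moves for White: none.
In check with no legal moves → checkmate.

checkmate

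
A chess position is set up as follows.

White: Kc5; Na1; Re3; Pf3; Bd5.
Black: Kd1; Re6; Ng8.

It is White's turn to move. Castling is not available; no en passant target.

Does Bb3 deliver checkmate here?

no

After Bb3: black king on d1; in check: yes, from the white bishop on b3.
Black has 2 legal replies: Kd2, Kc1.
In check but a legal move exists → not checkmate.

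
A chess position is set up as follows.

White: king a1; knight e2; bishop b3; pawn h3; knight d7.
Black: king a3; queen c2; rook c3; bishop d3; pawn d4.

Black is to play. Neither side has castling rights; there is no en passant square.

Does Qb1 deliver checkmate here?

After Qb1: white king on a1; in check: yes, from the black queen on b1.
King squares — b1: attacked by Bd3; a2: attacked by Qb1; b2: attacked by Qb1.
White has no legal moves → checkmate.

yes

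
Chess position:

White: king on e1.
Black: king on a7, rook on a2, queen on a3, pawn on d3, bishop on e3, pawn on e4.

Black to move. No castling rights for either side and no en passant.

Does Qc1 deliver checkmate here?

yes

After Qc1: white king on e1; in check: yes, from the black queen on c1.
King squares — d1: attacked by Qc1; f1: attacked by Qc1; d2: attacked by Qc1; e2: attacked by Ra2; f2: attacked by Ra2.
White has no legal moves → checkmate.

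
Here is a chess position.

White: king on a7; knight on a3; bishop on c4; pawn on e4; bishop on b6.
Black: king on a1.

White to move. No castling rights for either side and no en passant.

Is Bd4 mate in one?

yes

After Bd4: black king on a1; in check: yes, from the white bishop on d4.
King squares — b1: attacked by Na3; a2: attacked by Bc4; b2: attacked by Bd4.
Black has no legal moves → checkmate.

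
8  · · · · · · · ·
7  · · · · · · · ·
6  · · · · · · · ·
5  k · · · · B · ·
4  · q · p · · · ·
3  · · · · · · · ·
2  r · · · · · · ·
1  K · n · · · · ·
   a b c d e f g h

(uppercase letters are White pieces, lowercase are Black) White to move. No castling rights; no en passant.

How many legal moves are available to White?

White to move; king on a1.
In check: yes, from the black rook on a2.
Legal moves: none.
Count: 0.

0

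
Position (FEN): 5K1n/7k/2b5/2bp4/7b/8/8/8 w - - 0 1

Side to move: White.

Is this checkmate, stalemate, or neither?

White to move; white king on f8.
In check: yes, from the black bishop on c5.
King squares — e7: attacked by Bh4; f7: attacked by Nh8; g7: attacked by Kh7; e8: attacked by Bc6; g8: attacked by Kh7.
Legal moves for White: none.
In check with no legal moves → checkmate.

checkmate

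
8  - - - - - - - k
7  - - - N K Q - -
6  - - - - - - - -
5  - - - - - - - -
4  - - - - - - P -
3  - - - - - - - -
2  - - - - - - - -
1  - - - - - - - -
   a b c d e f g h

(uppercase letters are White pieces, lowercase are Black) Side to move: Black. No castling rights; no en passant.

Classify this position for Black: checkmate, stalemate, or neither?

Black to move; black king on h8.
In check: no.
King squares — g7: attacked by Qf7; h7: attacked by Qf7; g8: attacked by Qf7.
Legal moves for Black: none.
Not in check and no legal moves → stalemate.

stalemate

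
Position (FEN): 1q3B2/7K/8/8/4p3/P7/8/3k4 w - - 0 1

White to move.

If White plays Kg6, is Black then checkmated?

no

After Kg6: black king on d1; in check: no.
Black is not in check, so this cannot be checkmate.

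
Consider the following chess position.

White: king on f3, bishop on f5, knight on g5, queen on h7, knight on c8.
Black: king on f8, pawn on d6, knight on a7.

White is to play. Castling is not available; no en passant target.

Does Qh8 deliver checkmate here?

After Qh8: black king on f8; in check: yes, from the white queen on h8.
King squares — e7: attacked by Nc8; f7: attacked by Ng5; g7: attacked by Qh8; e8: attacked by Qh8; g8: attacked by Qh8.
Black has no legal moves → checkmate.

yes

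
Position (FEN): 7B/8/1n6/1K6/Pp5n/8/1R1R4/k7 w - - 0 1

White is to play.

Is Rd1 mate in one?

After Rd1: black king on a1; in check: yes, from the white rook on d1.
King squares — b1: attacked by Rd1; a2: attacked by Rb2; b2: attacked by Bh8.
Black has no legal moves → checkmate.

yes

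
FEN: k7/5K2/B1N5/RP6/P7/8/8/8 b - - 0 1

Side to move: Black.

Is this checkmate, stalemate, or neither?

stalemate

Black to move; black king on a8.
In check: no.
King squares — a7: attacked by Nc6; b7: attacked by Ba6; b8: attacked by Nc6.
Legal moves for Black: none.
Not in check and no legal moves → stalemate.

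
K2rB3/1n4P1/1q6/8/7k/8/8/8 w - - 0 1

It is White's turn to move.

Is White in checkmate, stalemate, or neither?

White to move; white king on a8.
In check: yes, from the black rook on d8.
King squares — a7: attacked by Qb6; b7: attacked by Qb6; b8: attacked by Rd8.
Legal moves for White: none.
In check with no legal moves → checkmate.

checkmate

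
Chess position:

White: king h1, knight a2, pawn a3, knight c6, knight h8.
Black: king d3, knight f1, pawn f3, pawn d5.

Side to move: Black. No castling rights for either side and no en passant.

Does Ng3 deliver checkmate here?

no

After Ng3: white king on h1; in check: yes, from the black knight on g3.
White has 2 legal replies: Kh2, Kg1.
In check but a legal move exists → not checkmate.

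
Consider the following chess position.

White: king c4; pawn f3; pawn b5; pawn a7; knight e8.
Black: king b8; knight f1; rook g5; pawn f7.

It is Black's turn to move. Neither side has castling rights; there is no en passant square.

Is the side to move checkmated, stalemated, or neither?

Black to move; black king on b8.
In check: yes, from the white pawn on a7.
Legal moves for Black: Kc8, Ka8, Kb7, Kxa7.
Black is in check but has 4 legal moves → neither.

neither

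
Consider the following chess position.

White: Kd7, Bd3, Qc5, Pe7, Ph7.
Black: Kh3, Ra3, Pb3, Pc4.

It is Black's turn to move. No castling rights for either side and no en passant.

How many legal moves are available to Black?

Black to move; king on h3.
In check: no.
Legal moves: Kh4, Kg4, Kg3, Kh2, Kg2, Ra8, Ra7+, Ra6, Ra5, Ra4, Ra2, Ra1, cxd3, c3, b2.
Count: 15.

15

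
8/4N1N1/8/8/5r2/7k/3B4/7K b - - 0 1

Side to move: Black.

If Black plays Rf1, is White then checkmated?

After Rf1: white king on h1; in check: yes, from the black rook on f1.
King squares — g1: attacked by Rf1; g2: attacked by Kh3; h2: attacked by Kh3.
White has no legal moves → checkmate.

yes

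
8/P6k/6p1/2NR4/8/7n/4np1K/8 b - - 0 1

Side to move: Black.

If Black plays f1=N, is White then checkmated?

After f1=N: white king on h2; in check: yes, from the black knight on f1.
White has 3 legal replies: Kxh3, Kg2, Kh1.
In check but a legal move exists → not checkmate.

no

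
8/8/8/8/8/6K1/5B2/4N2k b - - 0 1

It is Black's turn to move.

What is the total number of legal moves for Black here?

Black to move; king on h1.
In check: no.
Legal moves: none.
Count: 0.

0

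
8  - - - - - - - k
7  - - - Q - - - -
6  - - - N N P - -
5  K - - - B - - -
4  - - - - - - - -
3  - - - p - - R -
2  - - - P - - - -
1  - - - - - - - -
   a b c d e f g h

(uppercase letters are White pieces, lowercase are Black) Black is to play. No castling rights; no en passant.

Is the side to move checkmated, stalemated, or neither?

Black to move; black king on h8.
In check: no.
King squares — g7: attacked by Rg3; h7: attacked by Qd7; g8: attacked by Rg3.
Legal moves for Black: none.
Not in check and no legal moves → stalemate.

stalemate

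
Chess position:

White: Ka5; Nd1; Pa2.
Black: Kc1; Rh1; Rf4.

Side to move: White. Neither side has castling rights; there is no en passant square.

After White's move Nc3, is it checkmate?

After Nc3: black king on c1; in check: no.
Black is not in check, so this cannot be checkmate.

no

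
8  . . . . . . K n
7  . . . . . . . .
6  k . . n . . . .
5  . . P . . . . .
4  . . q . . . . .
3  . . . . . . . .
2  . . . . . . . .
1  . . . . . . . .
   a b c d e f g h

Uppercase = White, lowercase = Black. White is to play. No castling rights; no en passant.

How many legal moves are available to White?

White to move; king on g8.
In check: yes, from the black queen on c4.
Legal moves: Kxh8, Kf8, Kh7, Kg7.
Count: 4.

4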